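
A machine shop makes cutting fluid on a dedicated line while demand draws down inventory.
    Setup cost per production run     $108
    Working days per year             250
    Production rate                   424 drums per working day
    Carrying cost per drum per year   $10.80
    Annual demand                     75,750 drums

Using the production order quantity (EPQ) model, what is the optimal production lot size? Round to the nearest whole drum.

d = 75,750/250 = 303.0000 drums/day;  effective holding cost H(1 − d/p) = 10.8·(1 − 303.0000/424) = 3.08208
Q* = √(2DS / H_eff) = √(2·75,750·108 / 3.08208) ≈ 2,304.07

2,304 drums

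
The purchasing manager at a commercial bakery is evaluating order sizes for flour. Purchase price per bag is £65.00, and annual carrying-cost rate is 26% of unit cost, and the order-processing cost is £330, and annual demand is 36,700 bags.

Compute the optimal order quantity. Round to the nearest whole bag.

H = i·C = 0.26 × £65 = £16.9000 per bag-year
2DS/H = 2·36,700·330/16.9 = 1,433,254.44
EOQ = √1,433,254.44 ≈ 1,197.19

1,197 bags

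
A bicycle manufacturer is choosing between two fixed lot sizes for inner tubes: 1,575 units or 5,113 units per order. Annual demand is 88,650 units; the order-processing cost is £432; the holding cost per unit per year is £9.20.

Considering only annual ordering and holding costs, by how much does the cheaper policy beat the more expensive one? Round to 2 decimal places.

TC(Q) = (D/Q)S + (Q/2)H
TC(1,575) = (88,650/1,575)×432 + (1,575/2)×9.2 = £31,560.43
TC(5,113) = (88,650/5,113)×432 + (5,113/2)×9.2 = £31,009.88
|ΔTC| = |£31,560.43 − £31,009.88| = £550.54

£550.54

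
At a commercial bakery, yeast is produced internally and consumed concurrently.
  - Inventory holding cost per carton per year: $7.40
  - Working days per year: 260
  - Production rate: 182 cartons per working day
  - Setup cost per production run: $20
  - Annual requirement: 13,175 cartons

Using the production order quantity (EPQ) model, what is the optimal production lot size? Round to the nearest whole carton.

d = 13,175/260 = 50.6731 cartons/day;  effective holding cost H(1 − d/p) = 7.4·(1 − 50.6731/182) = 5.33967
Q* = √(2DS / H_eff) = √(2·13,175·20 / 5.33967) ≈ 314.16

314 cartons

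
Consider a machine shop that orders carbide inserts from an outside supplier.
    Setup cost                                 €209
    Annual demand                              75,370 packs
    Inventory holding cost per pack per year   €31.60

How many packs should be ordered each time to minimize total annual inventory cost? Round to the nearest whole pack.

EOQ = √(2DS/H) = √(2 × 75,370 × 209 / 31.6)
    = √(996,982.91) ≈ 998.49

998 packs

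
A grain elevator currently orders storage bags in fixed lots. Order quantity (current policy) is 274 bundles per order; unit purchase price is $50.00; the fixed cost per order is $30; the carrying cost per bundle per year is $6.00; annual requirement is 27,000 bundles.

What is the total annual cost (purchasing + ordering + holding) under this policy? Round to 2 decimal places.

Annual ordering cost = (D/Q)·S = (27,000/274) × 30 = $2,956.20
Annual holding cost  = (Q/2)·H = (274/2) × 6 = $822.00
Purchase cost = D·C = 27,000 × 50 = $1,350,000.00
Total = $2,956.20 + $822.00 + $1,350,000.00 = $1,353,778.20

$1,353,778.20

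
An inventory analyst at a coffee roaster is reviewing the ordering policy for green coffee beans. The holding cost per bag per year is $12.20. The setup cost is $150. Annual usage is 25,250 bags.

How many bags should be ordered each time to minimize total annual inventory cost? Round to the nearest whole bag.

Optimal lot size Q* = (2 × 25,250 × $150 / $12.2)^½ ≈ 787.97

788 bags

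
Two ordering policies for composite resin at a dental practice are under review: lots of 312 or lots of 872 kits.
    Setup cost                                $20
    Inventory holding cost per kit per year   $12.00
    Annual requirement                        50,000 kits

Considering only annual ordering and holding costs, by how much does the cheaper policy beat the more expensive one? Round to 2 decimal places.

$1,301.66

For each Q, cost = (D/Q)·S + (Q/2)·H.
TC(312) = (50,000/312)×20 + (312/2)×12 = $5,077.13
TC(872) = (50,000/872)×20 + (872/2)×12 = $6,378.79
Cheaper: Q = 312.  Difference = $1,301.66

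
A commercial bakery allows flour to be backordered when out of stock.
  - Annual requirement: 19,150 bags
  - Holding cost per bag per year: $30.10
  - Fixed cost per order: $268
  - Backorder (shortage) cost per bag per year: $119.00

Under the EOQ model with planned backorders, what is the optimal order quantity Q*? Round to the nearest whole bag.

654 bags

Q* = √(2DS/H) · √((H + b)/b)
   = √(2 × 19,150 × 268 / 30.1) · √((30.1 + 119) / 119)
   = 583.961 × 1.1193 ≈ 653.66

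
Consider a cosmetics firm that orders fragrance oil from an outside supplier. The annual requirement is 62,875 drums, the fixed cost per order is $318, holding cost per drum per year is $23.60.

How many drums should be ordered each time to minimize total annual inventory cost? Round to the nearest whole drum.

Optimal lot size Q* = (2 × 62,875 × $318 / $23.6)^½ ≈ 1,301.70

1,302 drums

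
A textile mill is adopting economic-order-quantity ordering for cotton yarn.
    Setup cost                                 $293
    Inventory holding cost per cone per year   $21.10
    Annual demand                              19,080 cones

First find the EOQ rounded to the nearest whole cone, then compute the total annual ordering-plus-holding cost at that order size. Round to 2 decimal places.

$15,359.58

Q* = √(2·D·S / H) = √(2·19,080·293 / 21.1) = √529,899.5 ≈ 727.94 → Q = 728 cones
Orders/yr = 19,080/728 = 26.209; ordering cost = 26.209 × $293 = $7,679.18
Average inventory = 728/2 = 364; holding cost = 364 × $21.1 = $7,680.40
Total = $7,679.18 + $7,680.40 = $15,359.58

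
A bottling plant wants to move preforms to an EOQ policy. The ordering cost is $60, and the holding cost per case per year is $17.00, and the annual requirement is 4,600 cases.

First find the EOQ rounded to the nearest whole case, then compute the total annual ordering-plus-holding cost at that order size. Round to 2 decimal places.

EOQ = √(2DS/H) = √(2 × 4,600 × 60 / 17)
    = √(32,470.59) ≈ 180.20 → Q = 180 cases
Ordering: D/Q × S = 4,600/180 × $60 = $1,533.33
Holding:  Q/2 × H = 180/2 × $17 = $1,530.00
Total = $1,533.33 + $1,530.00 = $3,063.33

$3,063.33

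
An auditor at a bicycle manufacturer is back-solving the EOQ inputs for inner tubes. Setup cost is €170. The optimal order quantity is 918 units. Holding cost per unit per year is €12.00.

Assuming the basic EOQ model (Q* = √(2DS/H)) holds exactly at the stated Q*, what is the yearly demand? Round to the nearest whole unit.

Since Q* = (2DS/H)^½, squaring gives Q*²·H = 2DS.
D = Q²H / (2S) = 918² × 12 / (2 × 170) = 29,743.20

29,743 units per year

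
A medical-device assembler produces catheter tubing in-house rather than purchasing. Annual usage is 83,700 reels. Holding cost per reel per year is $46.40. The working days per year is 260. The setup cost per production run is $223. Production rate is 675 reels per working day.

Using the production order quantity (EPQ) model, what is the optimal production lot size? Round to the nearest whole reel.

1,240 reels

d = 83,700/260 = 321.9231 reels/day;  effective holding cost H(1 − d/p) = 46.4·(1 − 321.9231/675) = 24.27077
Q* = √(2DS / H_eff) = √(2·83,700·223 / 24.27077) ≈ 1,240.19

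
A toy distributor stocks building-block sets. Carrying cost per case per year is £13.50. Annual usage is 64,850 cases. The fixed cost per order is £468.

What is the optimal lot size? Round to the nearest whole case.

2,120 cases

2DS/H = 2·64,850·468/13.5 = 4,496,266.67
EOQ = √4,496,266.67 ≈ 2,120.44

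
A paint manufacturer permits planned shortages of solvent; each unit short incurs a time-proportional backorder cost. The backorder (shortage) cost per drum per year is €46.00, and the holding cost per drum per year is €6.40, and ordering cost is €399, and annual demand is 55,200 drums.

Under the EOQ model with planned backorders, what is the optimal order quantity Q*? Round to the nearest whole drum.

2,800 drums

Basic EOQ = √(2·55,200·399/6.4) = 2,623.500
Backorder adjustment √((H+b)/b) = √((6.4+46)/46) = 1.0673
Q* = 2,623.500 × 1.0673 ≈ 2,800.06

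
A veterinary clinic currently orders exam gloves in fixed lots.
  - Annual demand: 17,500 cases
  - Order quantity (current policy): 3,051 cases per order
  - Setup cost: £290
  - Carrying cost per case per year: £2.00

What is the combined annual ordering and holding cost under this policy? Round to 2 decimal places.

£4,714.39

Ordering: D/Q × S = 17,500/3,051 × £290 = £1,663.39
Holding:  Q/2 × H = 3,051/2 × £2 = £3,051.00
Total = £1,663.39 + £3,051.00 = £4,714.39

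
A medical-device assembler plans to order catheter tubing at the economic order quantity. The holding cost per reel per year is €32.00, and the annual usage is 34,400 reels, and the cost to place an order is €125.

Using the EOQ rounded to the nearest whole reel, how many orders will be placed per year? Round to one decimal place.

66.4 orders per year

Optimal lot size Q* = (2 × 34,400 × €125 / €32)^½ ≈ 518.41 → Q = 518
Orders per year = D/Q = 34,400 / 518 = 66.409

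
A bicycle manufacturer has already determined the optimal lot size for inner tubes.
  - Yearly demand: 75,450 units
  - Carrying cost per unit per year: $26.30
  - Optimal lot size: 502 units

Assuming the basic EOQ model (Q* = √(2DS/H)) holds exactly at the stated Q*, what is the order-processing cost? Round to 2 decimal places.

Since Q* = (2DS/H)^½, squaring gives Q*²·H = 2DS.
S = Q²H / (2D) = 502² × 26.3 / (2 × 75,450) = 43.9212

$43.92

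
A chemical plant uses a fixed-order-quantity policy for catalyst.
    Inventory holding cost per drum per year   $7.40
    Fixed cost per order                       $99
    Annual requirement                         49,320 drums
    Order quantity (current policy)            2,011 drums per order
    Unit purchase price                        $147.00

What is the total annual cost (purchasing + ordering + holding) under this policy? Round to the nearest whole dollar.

$7,259,909

Annual ordering cost = (D/Q)·S = (49,320/2,011) × 99 = $2,427.99
Annual holding cost  = (Q/2)·H = (2,011/2) × 7.4 = $7,440.70
Purchase cost = D·C = 49,320 × 147 = $7,250,040.00
Total = $2,427.99 + $7,440.70 + $7,250,040.00 = $7,259,908.69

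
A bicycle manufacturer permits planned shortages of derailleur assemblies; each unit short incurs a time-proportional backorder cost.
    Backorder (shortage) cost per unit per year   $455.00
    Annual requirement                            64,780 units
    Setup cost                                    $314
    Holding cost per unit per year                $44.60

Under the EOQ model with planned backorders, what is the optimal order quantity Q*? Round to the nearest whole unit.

Q* = √(2DS/H) · √((H + b)/b)
   = √(2 × 64,780 × 314 / 44.6) · √((44.6 + 455) / 455)
   = 955.065 × 1.0479 ≈ 1,000.78

1,001 units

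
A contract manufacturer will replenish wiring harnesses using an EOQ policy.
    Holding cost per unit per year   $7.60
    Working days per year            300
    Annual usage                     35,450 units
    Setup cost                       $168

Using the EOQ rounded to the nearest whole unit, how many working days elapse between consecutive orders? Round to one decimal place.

10.6 days

Q* = √(2·D·S / H) = √(2·35,450·168 / 7.6) = √1,567,263.2 ≈ 1,251.90 → Q = 1,252 units
Cycle time = (working days × Q)/D = (300 × 1,252) / 35,450 = 10.595 days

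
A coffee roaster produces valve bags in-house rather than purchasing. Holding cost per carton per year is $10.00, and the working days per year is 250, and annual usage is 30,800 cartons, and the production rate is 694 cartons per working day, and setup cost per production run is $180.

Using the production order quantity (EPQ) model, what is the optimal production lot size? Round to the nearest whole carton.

d = 30,800/250 = 123.2000 cartons/day;  effective holding cost H(1 − d/p) = 10·(1 − 123.2000/694) = 8.22478
Q* = √(2DS / H_eff) = √(2·30,800·180 / 8.22478) ≈ 1,161.09

1,161 cartons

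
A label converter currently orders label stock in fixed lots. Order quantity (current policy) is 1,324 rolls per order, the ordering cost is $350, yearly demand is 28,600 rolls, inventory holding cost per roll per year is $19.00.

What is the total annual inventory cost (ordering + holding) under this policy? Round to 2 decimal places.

$20,138.42

Ordering: D/Q × S = 28,600/1,324 × $350 = $7,560.42
Holding:  Q/2 × H = 1,324/2 × $19 = $12,578.00
Total = $7,560.42 + $12,578.00 = $20,138.42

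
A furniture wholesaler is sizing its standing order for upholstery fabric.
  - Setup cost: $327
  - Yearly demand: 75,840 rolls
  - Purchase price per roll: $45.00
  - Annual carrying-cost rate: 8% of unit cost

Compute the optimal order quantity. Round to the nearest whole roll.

Carrying cost H = $45 × 8% = $3.6000/roll/yr
2DS/H = 2·75,840·327/3.6 = 13,777,600.00
EOQ = √13,777,600.00 ≈ 3,711.82

3,712 rolls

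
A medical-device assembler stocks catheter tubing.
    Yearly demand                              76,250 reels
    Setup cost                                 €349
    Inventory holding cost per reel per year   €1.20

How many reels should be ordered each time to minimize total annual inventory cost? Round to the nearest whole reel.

Optimal lot size Q* = (2 × 76,250 × €349 / €1.2)^½ ≈ 6,659.74

6,660 reels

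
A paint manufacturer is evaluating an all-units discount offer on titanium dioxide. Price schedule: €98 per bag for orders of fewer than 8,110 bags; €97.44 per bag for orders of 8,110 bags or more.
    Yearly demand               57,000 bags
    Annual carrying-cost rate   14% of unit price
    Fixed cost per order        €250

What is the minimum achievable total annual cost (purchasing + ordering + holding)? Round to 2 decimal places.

€5,605,774.23

H₁ = 14%×€98 = €13.7200;  H₂ = 14%×€97.44 = €13.6416
EOQ₁ = √(2×57,000×250/13.7200) = 1,441.27  (< 8,110, feasible at tier 1)
EOQ₂ = √(2×57,000×250/13.6416) = 1,445.41  (< 8,110 → use Q = 8,110 at tier-2 price)
TC(tier 1 (EOQ₁), Q≈1,441.3) = €5,605,774.23
TC(tier 2, Q≈8,110.0) = €5,611,153.78
Minimum at tier 1 (EOQ₁): €5,605,774.23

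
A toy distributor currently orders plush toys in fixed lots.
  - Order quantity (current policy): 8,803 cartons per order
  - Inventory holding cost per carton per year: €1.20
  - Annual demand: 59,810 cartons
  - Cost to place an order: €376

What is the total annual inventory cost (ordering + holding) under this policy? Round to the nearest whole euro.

€7,836

Orders/yr = 59,810/8,803 = 6.794; ordering cost = 6.794 × €376 = €2,554.65
Average inventory = 8,803/2 = 4401.5; holding cost = 4401.5 × €1.2 = €5,281.80
Total = €2,554.65 + €5,281.80 = €7,836.45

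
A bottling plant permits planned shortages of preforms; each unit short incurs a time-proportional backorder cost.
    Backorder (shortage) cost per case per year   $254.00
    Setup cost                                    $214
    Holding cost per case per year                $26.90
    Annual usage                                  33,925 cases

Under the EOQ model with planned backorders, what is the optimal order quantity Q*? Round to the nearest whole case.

773 cases

Q* = √(2DS/H) · √((H + b)/b)
   = √(2 × 33,925 × 214 / 26.9) · √((26.9 + 254) / 254)
   = 734.693 × 1.0516 ≈ 772.62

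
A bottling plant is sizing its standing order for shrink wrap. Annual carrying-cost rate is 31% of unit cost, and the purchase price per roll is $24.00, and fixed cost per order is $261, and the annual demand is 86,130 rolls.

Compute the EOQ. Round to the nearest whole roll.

2,458 rolls

H = i·C = 0.31 × $24 = $7.4400 per roll-year
2DS/H = 2·86,130·261/7.44 = 6,042,991.94
EOQ = √6,042,991.94 ≈ 2,458.25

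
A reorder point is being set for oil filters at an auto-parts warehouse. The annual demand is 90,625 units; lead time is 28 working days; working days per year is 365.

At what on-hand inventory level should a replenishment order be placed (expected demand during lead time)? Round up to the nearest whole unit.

Daily demand d = 90,625 / 365 = 248.288 units/day
Demand during lead time = 248.288 × 28 = 6,952.05
Reorder point = 6,952.05 → round up

6,953 units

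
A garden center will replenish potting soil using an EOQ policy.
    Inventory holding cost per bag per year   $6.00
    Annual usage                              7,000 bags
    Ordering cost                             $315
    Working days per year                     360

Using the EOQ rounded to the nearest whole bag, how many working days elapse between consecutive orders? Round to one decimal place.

44.1 days

Q* = √(2·D·S / H) = √(2·7,000·315 / 6) = √735,000.0 ≈ 857.32 → Q = 857 bags
Days between orders = 360 / (D/Q) = 360 / 8.168 ≈ 44.074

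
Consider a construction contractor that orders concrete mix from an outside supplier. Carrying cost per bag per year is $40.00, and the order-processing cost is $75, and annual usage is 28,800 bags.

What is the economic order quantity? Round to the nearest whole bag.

329 bags

2DS/H = 2·28,800·75/40 = 108,000.00
EOQ = √108,000.00 ≈ 328.63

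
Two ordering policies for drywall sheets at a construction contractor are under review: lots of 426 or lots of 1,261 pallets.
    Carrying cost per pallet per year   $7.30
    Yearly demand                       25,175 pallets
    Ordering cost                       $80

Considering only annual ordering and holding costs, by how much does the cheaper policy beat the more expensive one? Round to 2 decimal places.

Annual cost at Q: ordering D·S/Q plus holding Q·H/2.
TC(426) = (25,175/426)×80 + (426/2)×7.3 = $6,282.60
TC(1,261) = (25,175/1,261)×80 + (1,261/2)×7.3 = $6,199.80
Lots of 1,261 are cheaper by $82.80.

$82.80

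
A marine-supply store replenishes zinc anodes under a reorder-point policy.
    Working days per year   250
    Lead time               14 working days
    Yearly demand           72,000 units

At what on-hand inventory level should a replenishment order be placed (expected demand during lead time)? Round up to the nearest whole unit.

4,032 units

Daily demand d = 72,000 / 250 = 288.000 units/day
Demand during lead time = 288.000 × 14 = 4,032.00
Reorder point = 4,032.00 → round up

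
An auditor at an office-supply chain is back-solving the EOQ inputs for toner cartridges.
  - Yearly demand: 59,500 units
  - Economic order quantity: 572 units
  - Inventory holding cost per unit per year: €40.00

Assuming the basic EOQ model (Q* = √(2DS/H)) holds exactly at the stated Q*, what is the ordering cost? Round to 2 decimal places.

From Q* = √(2DS/H) ⇒ Q*² = 2DS/H.
S = Q²H / (2D) = 572² × 40 / (2 × 59,500) = 109.9778

€109.98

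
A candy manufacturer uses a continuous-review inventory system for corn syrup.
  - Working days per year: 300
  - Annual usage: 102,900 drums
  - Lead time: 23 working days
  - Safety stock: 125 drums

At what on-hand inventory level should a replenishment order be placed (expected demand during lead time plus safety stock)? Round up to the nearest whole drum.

8,014 drums

Daily demand d = 102,900 / 300 = 343.000 drums/day
Demand during lead time = 343.000 × 23 = 7,889.00
Reorder point = 7,889.00 + 125 = 8,014.00 → round up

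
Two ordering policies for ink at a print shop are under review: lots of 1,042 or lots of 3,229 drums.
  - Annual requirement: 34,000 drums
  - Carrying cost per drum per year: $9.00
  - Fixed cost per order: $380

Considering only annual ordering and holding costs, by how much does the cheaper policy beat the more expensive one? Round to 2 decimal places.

Annual cost at Q: ordering D·S/Q plus holding Q·H/2.
TC(1,042) = (34,000/1,042)×380 + (1,042/2)×9 = $17,088.23
TC(3,229) = (34,000/3,229)×380 + (3,229/2)×9 = $18,531.74
Lots of 1,042 are cheaper by $1,443.51.

$1,443.51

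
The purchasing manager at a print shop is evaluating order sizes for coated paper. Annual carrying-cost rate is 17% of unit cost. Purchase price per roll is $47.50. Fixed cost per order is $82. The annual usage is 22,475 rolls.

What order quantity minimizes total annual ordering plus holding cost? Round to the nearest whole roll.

676 rolls

H = i·C = 0.17 × $47.5 = $8.0750 per roll-year
Optimal lot size Q* = (2 × 22,475 × $82 / $8.075)^½ ≈ 675.62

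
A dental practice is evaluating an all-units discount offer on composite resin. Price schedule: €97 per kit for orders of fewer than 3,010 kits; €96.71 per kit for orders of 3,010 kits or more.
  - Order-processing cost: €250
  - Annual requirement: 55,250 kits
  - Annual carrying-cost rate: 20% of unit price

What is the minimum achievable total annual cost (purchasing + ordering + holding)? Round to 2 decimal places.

€5,376,926.08

H₁ = 20%×€97 = €19.4000;  H₂ = 20%×€96.71 = €19.3420
EOQ₁ = √(2×55,250×250/19.4000) = 1,193.30  (< 3,010, feasible at tier 1)
EOQ₂ = √(2×55,250×250/19.3420) = 1,195.09  (< 3,010 → use Q = 3,010 at tier-2 price)
TC(tier 1 (EOQ₁), Q≈1,193.3) = €5,382,400.05
TC(tier 2, Q≈3,010.0) = €5,376,926.08
Minimum at tier 2: €5,376,926.08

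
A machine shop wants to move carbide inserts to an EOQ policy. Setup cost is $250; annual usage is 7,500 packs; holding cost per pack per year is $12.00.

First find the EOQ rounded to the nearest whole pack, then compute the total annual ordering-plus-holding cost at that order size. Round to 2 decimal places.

Q* = √(2·D·S / H) = √(2·7,500·250 / 12) = √312,500.0 ≈ 559.02 → Q = 559 packs
Ordering: D/Q × S = 7,500/559 × $250 = $3,354.20
Holding:  Q/2 × H = 559/2 × $12 = $3,354.00
Total = $3,354.20 + $3,354.00 = $6,708.20

$6,708.20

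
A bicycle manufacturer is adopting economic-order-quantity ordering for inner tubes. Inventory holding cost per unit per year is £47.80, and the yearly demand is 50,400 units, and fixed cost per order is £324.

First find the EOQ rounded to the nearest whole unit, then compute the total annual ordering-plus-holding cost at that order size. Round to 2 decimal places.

Q* = √(2·D·S / H) = √(2·50,400·324 / 47.8) = √683,246.9 ≈ 826.59 → Q = 827 units
Annual ordering cost = (D/Q)·S = (50,400/827) × 324 = £19,745.59
Annual holding cost  = (Q/2)·H = (827/2) × 47.8 = £19,765.30
Total = £19,745.59 + £19,765.30 = £39,510.89

£39,510.89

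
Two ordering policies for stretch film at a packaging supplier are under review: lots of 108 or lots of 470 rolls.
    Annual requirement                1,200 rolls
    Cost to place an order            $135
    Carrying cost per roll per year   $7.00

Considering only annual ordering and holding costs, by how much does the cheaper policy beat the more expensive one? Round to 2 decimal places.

$111.68

TC(Q) = (D/Q)S + (Q/2)H
TC(108) = (1,200/108)×135 + (108/2)×7 = $1,878.00
TC(470) = (1,200/470)×135 + (470/2)×7 = $1,989.68
Lots of 108 are cheaper by $111.68.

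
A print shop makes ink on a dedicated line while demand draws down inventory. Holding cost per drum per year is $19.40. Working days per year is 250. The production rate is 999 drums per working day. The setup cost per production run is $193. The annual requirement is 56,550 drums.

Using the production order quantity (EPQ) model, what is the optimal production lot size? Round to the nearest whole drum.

1,206 drums

d = 56,550/250 = 226.2000 drums/day;  effective holding cost H(1 − d/p) = 19.4·(1 − 226.2000/999) = 15.00733
Q* = √(2DS / H_eff) = √(2·56,550·193 / 15.00733) ≈ 1,206.03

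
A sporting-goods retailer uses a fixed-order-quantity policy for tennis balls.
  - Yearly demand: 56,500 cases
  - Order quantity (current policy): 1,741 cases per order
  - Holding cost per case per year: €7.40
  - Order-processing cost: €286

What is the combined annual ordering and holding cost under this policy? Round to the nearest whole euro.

Orders/yr = 56,500/1,741 = 32.453; ordering cost = 32.453 × €286 = €9,281.45
Average inventory = 1,741/2 = 870.5; holding cost = 870.5 × €7.4 = €6,441.70
Total = €9,281.45 + €6,441.70 = €15,723.15

€15,723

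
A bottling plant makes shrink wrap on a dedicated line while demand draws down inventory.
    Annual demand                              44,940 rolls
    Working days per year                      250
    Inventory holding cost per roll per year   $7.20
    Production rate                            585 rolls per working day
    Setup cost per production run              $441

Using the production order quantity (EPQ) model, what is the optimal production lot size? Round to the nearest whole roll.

d = 44,940/250 = 179.7600 rolls/day;  effective holding cost H(1 − d/p) = 7.2·(1 − 179.7600/585) = 4.98757
Q* = √(2DS / H_eff) = √(2·44,940·441 / 4.98757) ≈ 2,819.07

2,819 rolls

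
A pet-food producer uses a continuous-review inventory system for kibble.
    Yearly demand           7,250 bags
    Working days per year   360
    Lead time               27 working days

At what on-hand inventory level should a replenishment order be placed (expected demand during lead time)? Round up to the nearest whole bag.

544 bags

Daily demand d = 7,250 / 360 = 20.139 bags/day
Demand during lead time = 20.139 × 27 = 543.75
Reorder point = 543.75 → round up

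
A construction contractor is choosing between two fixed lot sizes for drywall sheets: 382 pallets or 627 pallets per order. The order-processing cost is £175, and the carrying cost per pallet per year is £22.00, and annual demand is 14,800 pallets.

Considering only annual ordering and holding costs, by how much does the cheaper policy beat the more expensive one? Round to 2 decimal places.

£45.68

For each Q, cost = (D/Q)·S + (Q/2)·H.
TC(382) = (14,800/382)×175 + (382/2)×22 = £10,982.10
TC(627) = (14,800/627)×175 + (627/2)×22 = £11,027.78
Cheaper: Q = 382.  Difference = £45.68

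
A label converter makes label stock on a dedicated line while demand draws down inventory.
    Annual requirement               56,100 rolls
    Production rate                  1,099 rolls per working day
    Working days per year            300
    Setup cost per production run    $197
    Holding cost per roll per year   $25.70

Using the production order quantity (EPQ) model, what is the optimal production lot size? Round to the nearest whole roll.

d = 56,100/300 = 187.0000 rolls/day;  effective holding cost H(1 − d/p) = 25.7·(1 − 187.0000/1099) = 21.32702
Q* = √(2DS / H_eff) = √(2·56,100·197 / 21.32702) ≈ 1,018.04

1,018 rolls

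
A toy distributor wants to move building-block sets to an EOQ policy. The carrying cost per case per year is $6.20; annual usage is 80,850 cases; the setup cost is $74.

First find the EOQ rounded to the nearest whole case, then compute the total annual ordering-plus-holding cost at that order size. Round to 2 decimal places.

Optimal lot size Q* = (2 × 80,850 × $74 / $6.2)^½ ≈ 1,389.23 → Q = 1,389 cases
Ordering: D/Q × S = 80,850/1,389 × $74 = $4,307.34
Holding:  Q/2 × H = 1,389/2 × $6.2 = $4,305.90
Total = $4,307.34 + $4,305.90 = $8,613.24

$8,613.24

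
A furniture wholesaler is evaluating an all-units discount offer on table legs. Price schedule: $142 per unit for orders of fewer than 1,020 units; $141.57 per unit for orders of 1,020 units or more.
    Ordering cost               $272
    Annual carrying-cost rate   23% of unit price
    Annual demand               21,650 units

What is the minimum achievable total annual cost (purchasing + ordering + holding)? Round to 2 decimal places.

$3,087,369.99

H₁ = 23%×$142 = $32.6600;  H₂ = 23%×$141.57 = $32.5611
EOQ₁ = √(2×21,650×272/32.6600) = 600.51  (< 1,020, feasible at tier 1)
EOQ₂ = √(2×21,650×272/32.5611) = 601.42  (< 1,020 → use Q = 1,020 at tier-2 price)
TC(tier 1 (EOQ₁), Q≈600.5) = $3,093,912.66
TC(tier 2, Q≈1,020.0) = $3,087,369.99
Minimum at tier 2: $3,087,369.99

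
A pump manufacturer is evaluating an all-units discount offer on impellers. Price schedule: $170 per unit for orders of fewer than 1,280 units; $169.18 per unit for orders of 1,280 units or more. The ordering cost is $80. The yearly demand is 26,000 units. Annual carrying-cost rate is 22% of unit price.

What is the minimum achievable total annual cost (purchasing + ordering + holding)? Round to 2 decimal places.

H₁ = 22%×$170 = $37.4000;  H₂ = 22%×$169.18 = $37.2196
EOQ₁ = √(2×26,000×80/37.4000) = 333.51  (< 1,280, feasible at tier 1)
EOQ₂ = √(2×26,000×80/37.2196) = 334.32  (< 1,280 → use Q = 1,280 at tier-2 price)
TC(tier 1 (EOQ₁), Q≈333.5) = $4,432,473.33
TC(tier 2, Q≈1,280.0) = $4,424,125.54
Minimum at tier 2: $4,424,125.54

$4,424,125.54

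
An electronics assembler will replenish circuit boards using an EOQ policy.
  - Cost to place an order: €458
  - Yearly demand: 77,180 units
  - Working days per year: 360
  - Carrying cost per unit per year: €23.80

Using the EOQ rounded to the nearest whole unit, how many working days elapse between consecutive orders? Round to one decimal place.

Q* = √(2·D·S / H) = √(2·77,180·458 / 23.8) = √2,970,457.1 ≈ 1,723.50 → Q = 1,724 units
Days between orders = 360 / (D/Q) = 360 / 44.768 ≈ 8.041

8.0 days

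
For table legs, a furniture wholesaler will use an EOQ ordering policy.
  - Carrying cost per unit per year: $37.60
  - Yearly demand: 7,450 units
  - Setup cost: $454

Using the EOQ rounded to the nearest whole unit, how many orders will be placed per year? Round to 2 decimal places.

17.57 orders per year

Q* = √(2·D·S / H) = √(2·7,450·454 / 37.6) = √179,909.6 ≈ 424.16 → Q = 424
N = D/Q = 7,450/424 ≈ 17.571 orders/yr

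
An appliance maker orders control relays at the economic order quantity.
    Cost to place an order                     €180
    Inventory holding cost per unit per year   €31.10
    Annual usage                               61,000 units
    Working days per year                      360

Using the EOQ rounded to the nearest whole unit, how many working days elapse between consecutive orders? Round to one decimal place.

5.0 days

Optimal lot size Q* = (2 × 61,000 × €180 / €31.1)^½ ≈ 840.30 → Q = 840 units
Cycle time = (working days × Q)/D = (360 × 840) / 61,000 = 4.957 days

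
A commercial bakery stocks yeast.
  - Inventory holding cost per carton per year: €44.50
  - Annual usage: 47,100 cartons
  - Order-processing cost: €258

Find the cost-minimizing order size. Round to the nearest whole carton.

739 cartons

Q* = √(2·D·S / H) = √(2·47,100·258 / 44.5) = √546,148.3 ≈ 739.02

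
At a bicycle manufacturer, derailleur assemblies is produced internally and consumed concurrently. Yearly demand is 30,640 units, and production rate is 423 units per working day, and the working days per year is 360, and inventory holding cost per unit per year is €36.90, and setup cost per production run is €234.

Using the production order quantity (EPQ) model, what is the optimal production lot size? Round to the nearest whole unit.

697 units

d = 30,640/360 = 85.1111 units/day;  effective holding cost H(1 − d/p) = 36.9·(1 − 85.1111/423) = 29.47541
Q* = √(2DS / H_eff) = √(2·30,640·234 / 29.47541) ≈ 697.49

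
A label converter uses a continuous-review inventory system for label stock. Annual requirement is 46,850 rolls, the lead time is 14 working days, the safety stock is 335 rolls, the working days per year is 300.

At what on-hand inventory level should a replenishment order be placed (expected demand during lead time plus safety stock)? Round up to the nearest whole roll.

Daily demand d = 46,850 / 300 = 156.167 rolls/day
Demand during lead time = 156.167 × 14 = 2,186.33
Reorder point = 2,186.33 + 335 = 2,521.33 → round up

2,522 rolls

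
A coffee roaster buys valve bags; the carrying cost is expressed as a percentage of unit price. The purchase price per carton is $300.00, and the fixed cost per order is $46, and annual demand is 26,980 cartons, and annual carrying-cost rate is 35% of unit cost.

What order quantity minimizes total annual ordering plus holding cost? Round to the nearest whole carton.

H = i·C = 0.35 × $300 = $105.0000 per carton-year
Optimal lot size Q* = (2 × 26,980 × $46 / $105)^½ ≈ 153.75

154 cartons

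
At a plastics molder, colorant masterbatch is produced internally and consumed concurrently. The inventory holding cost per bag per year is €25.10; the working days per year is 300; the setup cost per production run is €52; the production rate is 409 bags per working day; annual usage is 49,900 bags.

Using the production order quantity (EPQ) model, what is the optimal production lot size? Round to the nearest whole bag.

590 bags

d = 49,900/300 = 166.3333 bags/day;  effective holding cost H(1 − d/p) = 25.1·(1 − 166.3333/409) = 14.89226
Q* = √(2DS / H_eff) = √(2·49,900·52 / 14.89226) ≈ 590.32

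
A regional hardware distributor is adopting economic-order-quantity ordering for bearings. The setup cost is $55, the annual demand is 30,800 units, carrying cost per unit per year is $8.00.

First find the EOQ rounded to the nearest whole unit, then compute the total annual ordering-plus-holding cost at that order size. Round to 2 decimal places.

$5,206.15

Q* = √(2·D·S / H) = √(2·30,800·55 / 8) = √423,500.0 ≈ 650.77 → Q = 651 units
Ordering: D/Q × S = 30,800/651 × $55 = $2,602.15
Holding:  Q/2 × H = 651/2 × $8 = $2,604.00
Total = $2,602.15 + $2,604.00 = $5,206.15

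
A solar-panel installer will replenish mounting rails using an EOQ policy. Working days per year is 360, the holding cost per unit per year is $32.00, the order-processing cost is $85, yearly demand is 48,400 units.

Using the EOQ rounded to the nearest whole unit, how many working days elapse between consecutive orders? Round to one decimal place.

3.8 days

EOQ = √(2DS/H) = √(2 × 48,400 × 85 / 32)
    = √(257,125.00) ≈ 507.07 → Q = 507 units
Days between orders = 360 / (D/Q) = 360 / 95.464 ≈ 3.771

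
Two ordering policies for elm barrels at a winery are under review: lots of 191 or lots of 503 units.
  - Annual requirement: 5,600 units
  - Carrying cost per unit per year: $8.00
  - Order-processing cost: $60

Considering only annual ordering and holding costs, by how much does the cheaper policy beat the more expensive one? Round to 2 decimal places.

For each Q, cost = (D/Q)·S + (Q/2)·H.
TC(191) = (5,600/191)×60 + (191/2)×8 = $2,523.16
TC(503) = (5,600/503)×60 + (503/2)×8 = $2,679.99
Cheaper: Q = 191.  Difference = $156.83

$156.83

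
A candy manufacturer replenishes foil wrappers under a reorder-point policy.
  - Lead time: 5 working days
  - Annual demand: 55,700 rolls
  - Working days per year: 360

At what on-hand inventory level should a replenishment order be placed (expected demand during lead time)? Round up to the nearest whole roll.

774 rolls

Daily demand d = 55,700 / 360 = 154.722 rolls/day
Demand during lead time = 154.722 × 5 = 773.61
Reorder point = 773.61 → round up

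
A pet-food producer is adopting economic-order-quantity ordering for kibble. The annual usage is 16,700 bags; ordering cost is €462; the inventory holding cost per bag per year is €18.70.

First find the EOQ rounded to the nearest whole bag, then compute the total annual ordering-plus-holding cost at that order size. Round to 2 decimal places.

€16,986.94

Q* = √(2·D·S / H) = √(2·16,700·462 / 18.7) = √825,176.5 ≈ 908.39 → Q = 908 bags
Annual ordering cost = (D/Q)·S = (16,700/908) × 462 = €8,497.14
Annual holding cost  = (Q/2)·H = (908/2) × 18.7 = €8,489.80
Total = €8,497.14 + €8,489.80 = €16,986.94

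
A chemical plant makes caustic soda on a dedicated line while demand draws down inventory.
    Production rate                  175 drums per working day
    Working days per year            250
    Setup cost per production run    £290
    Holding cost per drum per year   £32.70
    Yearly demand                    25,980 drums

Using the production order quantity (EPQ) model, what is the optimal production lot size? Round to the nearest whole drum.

1,065 drums

d = 25,980/250 = 103.9200 drums/day;  effective holding cost H(1 − d/p) = 32.7·(1 − 103.9200/175) = 13.28181
Q* = √(2DS / H_eff) = √(2·25,980·290 / 13.28181) ≈ 1,065.14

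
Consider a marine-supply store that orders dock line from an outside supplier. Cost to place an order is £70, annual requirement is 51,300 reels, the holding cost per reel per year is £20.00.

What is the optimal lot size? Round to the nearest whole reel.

EOQ = √(2DS/H) = √(2 × 51,300 × 70 / 20)
    = √(359,100.00) ≈ 599.25

599 reels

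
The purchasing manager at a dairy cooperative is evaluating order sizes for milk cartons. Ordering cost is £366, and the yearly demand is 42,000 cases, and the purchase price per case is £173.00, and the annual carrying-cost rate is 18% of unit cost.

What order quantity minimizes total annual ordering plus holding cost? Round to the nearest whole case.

994 cases

Holding cost per case per year: H = 18% × £173 = £31.1400
2DS/H = 2·42,000·366/31.14 = 987,283.24
EOQ = √987,283.24 ≈ 993.62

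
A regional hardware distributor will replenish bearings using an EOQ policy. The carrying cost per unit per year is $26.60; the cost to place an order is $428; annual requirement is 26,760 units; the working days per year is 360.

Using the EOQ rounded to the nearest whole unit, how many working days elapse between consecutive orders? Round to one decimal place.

12.5 days

Optimal lot size Q* = (2 × 26,760 × $428 / $26.6)^½ ≈ 927.98 → Q = 928 units
Days between orders = 360 / (D/Q) = 360 / 28.836 ≈ 12.484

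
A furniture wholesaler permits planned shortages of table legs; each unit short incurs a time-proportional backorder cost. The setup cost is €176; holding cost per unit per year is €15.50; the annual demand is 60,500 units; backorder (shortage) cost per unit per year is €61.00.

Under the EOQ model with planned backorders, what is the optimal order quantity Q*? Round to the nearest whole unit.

Basic EOQ = √(2·60,500·176/15.5) = 1,172.150
Backorder adjustment √((H+b)/b) = √((15.5+61)/61) = 1.1199
Q* = 1,172.150 × 1.1199 ≈ 1,312.65

1,313 units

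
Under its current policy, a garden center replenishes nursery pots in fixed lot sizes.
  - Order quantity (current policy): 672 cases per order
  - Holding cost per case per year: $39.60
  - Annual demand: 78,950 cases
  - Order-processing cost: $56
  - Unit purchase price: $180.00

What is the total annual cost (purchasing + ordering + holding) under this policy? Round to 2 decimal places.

Orders/yr = 78,950/672 = 117.485; ordering cost = 117.485 × $56 = $6,579.17
Average inventory = 672/2 = 336; holding cost = 336 × $39.6 = $13,305.60
Purchase cost = D·C = 78,950 × 180 = $14,211,000.00
Total = $6,579.17 + $13,305.60 + $14,211,000.00 = $14,230,884.77

$14,230,884.77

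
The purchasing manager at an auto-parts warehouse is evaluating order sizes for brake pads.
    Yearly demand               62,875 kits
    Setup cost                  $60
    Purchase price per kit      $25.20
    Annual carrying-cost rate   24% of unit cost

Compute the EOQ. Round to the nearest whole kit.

1,117 kits

H = i·C = 0.24 × $25.2 = $6.0480 per kit-year
EOQ = √(2DS/H) = √(2 × 62,875 × 60 / 6.048)
    = √(1,247,519.84) ≈ 1,116.92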